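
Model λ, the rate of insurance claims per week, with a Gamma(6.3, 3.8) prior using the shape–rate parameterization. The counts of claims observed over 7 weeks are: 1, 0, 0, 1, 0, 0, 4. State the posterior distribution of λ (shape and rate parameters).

The Poisson likelihood adds the total count to the shape and the number of exposure periods to the rate. Here ∑xᵢ = 6 and n = 7, so shape 6.3→12.3 and rate 3.8→10.8.

Posterior: Gamma(shape=12.3, rate=10.8)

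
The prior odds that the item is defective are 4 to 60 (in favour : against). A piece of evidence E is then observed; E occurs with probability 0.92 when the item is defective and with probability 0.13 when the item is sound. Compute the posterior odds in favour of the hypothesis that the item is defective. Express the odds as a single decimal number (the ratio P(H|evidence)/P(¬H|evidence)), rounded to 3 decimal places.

Prior odds = 4/60 = 0.066667.
Likelihood ratio for E = 0.92/0.13 = 7.0769.
Posterior odds = prior odds × LR = 0.47179.

Posterior odds ≈ 0.472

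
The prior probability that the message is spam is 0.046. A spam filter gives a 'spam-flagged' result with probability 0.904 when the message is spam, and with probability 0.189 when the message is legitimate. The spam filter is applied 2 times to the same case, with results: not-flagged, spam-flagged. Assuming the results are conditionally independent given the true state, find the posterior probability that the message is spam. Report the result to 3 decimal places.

With H the event that the message is spam, the joint likelihood of the observed sequence is P(data|H) = 0.096·0.904 = 0.086784 and P(data|¬H) = 0.811·0.189 = 0.15328.
Bayes: P(H|data) = 0.046·0.086784 / (0.046·0.086784 + 0.954·0.15328) = 0.0039921/0.15022 = 0.0266.

Posterior P(H) ≈ 0.027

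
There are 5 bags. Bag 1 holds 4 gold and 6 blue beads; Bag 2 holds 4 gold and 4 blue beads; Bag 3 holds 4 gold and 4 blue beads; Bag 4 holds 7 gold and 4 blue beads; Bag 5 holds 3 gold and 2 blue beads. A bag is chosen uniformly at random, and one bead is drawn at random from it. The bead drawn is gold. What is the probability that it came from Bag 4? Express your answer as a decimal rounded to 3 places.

Posterior probability ≈ 0.241

P(gold|Bag 1) = 0.4; P(gold|Bag 2) = 0.5; P(gold|Bag 3) = 0.5; P(gold|Bag 4) = 0.6364; P(gold|Bag 5) = 0.6.
Prior × likelihood for each source: 0.2·0.4=0.08000, 0.2·0.5=0.1000, 0.2·0.5=0.1000, 0.2·0.6364=0.1273, 0.2·0.6=0.1200. Summing gives P(gold) = 0.52727.
P(Bag 4 | gold) = 0.1273 / 0.52727 = 0.241.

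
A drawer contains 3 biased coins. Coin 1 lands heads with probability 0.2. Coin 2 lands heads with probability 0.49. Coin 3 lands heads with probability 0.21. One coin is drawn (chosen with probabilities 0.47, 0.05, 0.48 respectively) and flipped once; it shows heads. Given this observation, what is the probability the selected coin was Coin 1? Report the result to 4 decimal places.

Posterior probability ≈ 0.4286

P(heads|C1) = 0.2; P(heads|C2) = 0.49; P(heads|C3) = 0.21.
Prior × likelihood for each source: 0.47·0.2=0.09400, 0.05·0.49=0.02450, 0.48·0.21=0.1008. Summing gives P(heads) = 0.21930.
P(Coin 1 | heads) = 0.09400 / 0.21930 = 0.4286.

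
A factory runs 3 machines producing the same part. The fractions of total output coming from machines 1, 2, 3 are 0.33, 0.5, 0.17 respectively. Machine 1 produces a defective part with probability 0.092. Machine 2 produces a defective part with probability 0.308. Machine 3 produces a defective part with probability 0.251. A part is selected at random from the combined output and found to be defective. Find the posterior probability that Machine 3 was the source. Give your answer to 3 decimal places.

Posterior probability ≈ 0.188

Tabulate prior·likelihood by source: [1] prior 0.33, lik 0.092, product 0.03036; [2] prior 0.5, lik 0.308, product 0.1540; [3] prior 0.17, lik 0.251, product 0.04267.
Normalizing constant = 0.22703; the posterior for Machine 3 is its product over the sum, 0.04267/0.22703 = 0.188.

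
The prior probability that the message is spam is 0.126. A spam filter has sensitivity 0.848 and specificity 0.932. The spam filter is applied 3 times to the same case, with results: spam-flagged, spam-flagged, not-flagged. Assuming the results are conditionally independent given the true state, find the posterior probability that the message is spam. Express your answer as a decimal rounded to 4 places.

Posterior P(H) ≈ 0.7852

With H the event that the message is spam, the joint likelihood of the observed sequence is P(data|H) = 0.848·0.848·0.152 = 0.10930 and P(data|¬H) = 0.068·0.068·0.932 = 0.0043096.
Bayes: P(H|data) = 0.126·0.10930 / (0.126·0.10930 + 0.874·0.0043096) = 0.013772/0.017539 = 0.7852.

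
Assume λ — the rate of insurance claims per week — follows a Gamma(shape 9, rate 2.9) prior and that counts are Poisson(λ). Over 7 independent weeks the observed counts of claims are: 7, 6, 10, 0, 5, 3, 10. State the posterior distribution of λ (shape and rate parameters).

Posterior: Gamma(shape=50, rate=9.9)

Total count ∑xᵢ = 41 over n = 7 weeks.
Gamma is conjugate to the Poisson likelihood: posterior is Gamma(shape = 9+41 = 50, rate = 2.9+7 = 9.9).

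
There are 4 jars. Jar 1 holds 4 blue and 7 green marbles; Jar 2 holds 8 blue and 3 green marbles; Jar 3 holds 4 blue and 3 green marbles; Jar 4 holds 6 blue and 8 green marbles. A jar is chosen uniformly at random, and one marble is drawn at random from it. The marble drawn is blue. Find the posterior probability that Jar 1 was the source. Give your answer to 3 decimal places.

Tabulate prior·likelihood by source: [1] prior 0.25, lik 0.3636, product 0.09091; [2] prior 0.25, lik 0.7273, product 0.1818; [3] prior 0.25, lik 0.5714, product 0.1429; [4] prior 0.25, lik 0.4286, product 0.1071.
Normalizing constant = 0.52273; the posterior for Jar 1 is its product over the sum, 0.09091/0.52273 = 0.174.

Posterior probability ≈ 0.174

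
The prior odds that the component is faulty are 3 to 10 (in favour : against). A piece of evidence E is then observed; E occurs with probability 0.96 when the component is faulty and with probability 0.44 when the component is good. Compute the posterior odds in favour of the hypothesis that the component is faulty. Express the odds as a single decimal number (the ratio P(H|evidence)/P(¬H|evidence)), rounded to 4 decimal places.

Posterior odds ≈ 0.6545

Prior odds = 3/10 = 0.30000. In log-odds, ln(0.30000) = -1.2040.
Add log likelihood ratio: ln(2.1818) = 0.78016.
Posterior log-odds = -0.42381, so posterior odds = exp(-0.42381) = 0.65455.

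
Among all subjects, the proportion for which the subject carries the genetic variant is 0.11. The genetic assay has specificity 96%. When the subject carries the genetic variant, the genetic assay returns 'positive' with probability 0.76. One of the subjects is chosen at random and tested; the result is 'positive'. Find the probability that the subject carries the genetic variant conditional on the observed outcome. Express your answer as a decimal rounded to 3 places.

P(H | E) ≈ 0.701

Let H be the event that the subject carries the genetic variant. P(H) = 0.11, so P(¬H) = 0.89. With E the 'positive' result, P(E|H) = 0.76 and P(E|¬H) = 0.04.
P(E) = 0.76·0.11 + 0.04·0.89 = 0.083600 + 0.035600 = 0.11920.
By Bayes' theorem, P(H|E) = 0.083600 / 0.11920 = 0.701.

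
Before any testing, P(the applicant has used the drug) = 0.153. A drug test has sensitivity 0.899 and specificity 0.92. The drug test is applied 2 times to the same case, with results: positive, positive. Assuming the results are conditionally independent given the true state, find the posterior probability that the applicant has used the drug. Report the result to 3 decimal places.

With H the event that the applicant has used the drug, the joint likelihood of the observed sequence is P(data|H) = 0.899·0.899 = 0.80820 and P(data|¬H) = 0.08·0.08 = 0.0064000.
Bayes: P(H|data) = 0.153·0.80820 / (0.153·0.80820 + 0.847·0.0064000) = 0.12365/0.12908 = 0.9580.

Posterior P(H) ≈ 0.958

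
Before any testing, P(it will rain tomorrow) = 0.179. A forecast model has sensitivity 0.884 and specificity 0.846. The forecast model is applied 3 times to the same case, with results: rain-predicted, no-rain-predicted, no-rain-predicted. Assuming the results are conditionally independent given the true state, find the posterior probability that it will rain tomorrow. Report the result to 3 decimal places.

Posterior P(H) ≈ 0.023

Let H be the event that it will rain tomorrow; start with P(H) = 0.179. P('rain-predicted'|H) = 0.884, P('rain-predicted'|¬H) = 0.154.
Update on result 1 ('rain-predicted'): P(H) ← 0.884·0.1790 / (0.884·0.1790 + 0.154·0.8210) = 0.15824/0.28467 = 0.5559.
Update on result 2 ('no-rain-predicted'): P(H) ← 0.116·0.5559 / (0.116·0.5559 + 0.846·0.4441) = 0.064479/0.44022 = 0.1465.
Update on result 3 ('no-rain-predicted'): P(H) ← 0.116·0.1465 / (0.116·0.1465 + 0.846·0.8535) = 0.016990/0.73908 = 0.0230.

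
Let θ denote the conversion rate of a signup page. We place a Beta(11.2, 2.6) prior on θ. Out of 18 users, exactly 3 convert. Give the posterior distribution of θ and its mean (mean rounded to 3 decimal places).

Posterior: Beta(14.2, 17.6); mean ≈ 0.447

Observing 3 successes and 15 failures updates Beta(11.2, 2.6) by adding the success and failure counts to the two shape parameters: α = 11.2+3 = 14.2, β = 2.6+15 = 17.6.
Posterior mean = α/(α+β) = 14.2/31.8 = 0.447.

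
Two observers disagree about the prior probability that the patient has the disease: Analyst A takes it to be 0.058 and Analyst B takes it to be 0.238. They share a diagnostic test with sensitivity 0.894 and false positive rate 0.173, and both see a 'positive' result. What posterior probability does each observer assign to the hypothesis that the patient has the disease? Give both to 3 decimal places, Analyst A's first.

Analyst A: 0.241; Analyst B: 0.617

The likelihood ratio for a 'positive' result is 0.894/0.173 = 5.1676.
Analyst A: prior odds 0.058/0.942 = 0.061571; posterior odds 0.31818; posterior probability 0.241.
Analyst B: prior odds 0.238/0.762 = 0.31234; posterior odds 1.6140; posterior probability 0.617.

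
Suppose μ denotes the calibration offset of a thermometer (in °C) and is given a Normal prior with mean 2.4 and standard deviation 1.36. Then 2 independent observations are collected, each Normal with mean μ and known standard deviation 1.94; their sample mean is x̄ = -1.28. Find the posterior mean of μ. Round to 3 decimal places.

With known σ, the Normal prior is conjugate. Weight on the data is w = (n/σ²)/(n/σ² + 1/τ₀²) = 0.531406/(0.531406+0.540657) = 0.49569.
Posterior mean = w·x̄ + (1−w)·μ₀ = 0.49569·-1.28 + 0.50431·2.4 = 0.576.

Posterior mean ≈ 0.576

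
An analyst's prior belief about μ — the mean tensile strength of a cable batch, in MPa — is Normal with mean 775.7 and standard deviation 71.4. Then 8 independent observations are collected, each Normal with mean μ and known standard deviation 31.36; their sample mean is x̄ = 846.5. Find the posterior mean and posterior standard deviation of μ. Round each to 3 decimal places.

Prior precision 1/τ₀² = 1/71.4² = 0.00019616; data precision n/σ² = 8/31.36² = 0.00813463.
Posterior precision = 0.00019616 + 0.00813463 = 0.00833079, giving posterior SD = 1/√0.00833079 = 10.956.
Posterior mean = (0.00019616·775.7 + 0.00813463·846.5) / 0.00833079 = 844.833.

Posterior mean ≈ 844.833; posterior SD ≈ 10.956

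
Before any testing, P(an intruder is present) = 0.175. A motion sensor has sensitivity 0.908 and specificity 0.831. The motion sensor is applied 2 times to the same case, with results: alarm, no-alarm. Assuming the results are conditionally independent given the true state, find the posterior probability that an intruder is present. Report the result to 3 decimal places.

Posterior P(H) ≈ 0.112

Let H be the event that an intruder is present; start with P(H) = 0.175. P('alarm'|H) = 0.908, P('alarm'|¬H) = 0.169.
Update on result 1 ('alarm'): P(H) ← 0.908·0.1750 / (0.908·0.1750 + 0.169·0.8250) = 0.15890/0.29832 = 0.5326.
Update on result 2 ('no-alarm'): P(H) ← 0.092·0.5326 / (0.092·0.5326 + 0.831·0.4674) = 0.049003/0.43738 = 0.1120.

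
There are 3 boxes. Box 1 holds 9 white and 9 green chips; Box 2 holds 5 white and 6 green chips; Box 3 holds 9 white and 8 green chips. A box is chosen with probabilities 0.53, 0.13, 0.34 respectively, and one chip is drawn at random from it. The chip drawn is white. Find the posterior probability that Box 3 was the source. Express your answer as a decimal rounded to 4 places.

Posterior probability ≈ 0.3571

Tabulate prior·likelihood by source: [1] prior 0.53, lik 0.5, product 0.2650; [2] prior 0.13, lik 0.4545, product 0.05909; [3] prior 0.34, lik 0.5294, product 0.1800.
Normalizing constant = 0.50409; the posterior for Box 3 is its product over the sum, 0.1800/0.50409 = 0.3571.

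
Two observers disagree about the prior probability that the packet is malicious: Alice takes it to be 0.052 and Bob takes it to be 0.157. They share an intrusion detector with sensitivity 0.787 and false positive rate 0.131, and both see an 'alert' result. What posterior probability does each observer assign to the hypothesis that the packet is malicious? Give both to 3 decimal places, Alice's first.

The likelihood ratio for an 'alert' result is 0.787/0.131 = 6.0076.
Alice: prior odds 0.052/0.948 = 0.054852; posterior odds 0.32953; posterior probability 0.248.
Bob: prior odds 0.157/0.843 = 0.18624; posterior odds 1.1189; posterior probability 0.528.

Alice: 0.248; Bob: 0.528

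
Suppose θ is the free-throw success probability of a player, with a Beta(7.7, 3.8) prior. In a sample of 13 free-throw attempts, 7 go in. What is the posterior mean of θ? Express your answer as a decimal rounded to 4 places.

The binomial likelihood is conjugate to the Beta prior: with 7 successes and 6 failures, the posterior is Beta(7.7+7, 3.8+6) = Beta(14.7, 9.8).
Posterior mean = α/(α+β) = 14.7/24.5 = 0.6000.

Posterior mean ≈ 0.6000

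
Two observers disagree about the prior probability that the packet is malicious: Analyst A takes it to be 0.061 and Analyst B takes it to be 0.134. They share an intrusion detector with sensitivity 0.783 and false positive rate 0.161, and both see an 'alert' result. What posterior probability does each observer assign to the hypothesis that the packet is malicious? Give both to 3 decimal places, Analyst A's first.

Analyst A: 0.240; Analyst B: 0.429

The likelihood ratio for an 'alert' result is 0.783/0.161 = 4.8634.
Analyst A: prior odds 0.061/0.939 = 0.064963; posterior odds 0.31594; posterior probability 0.240.
Analyst B: prior odds 0.134/0.866 = 0.15473; posterior odds 0.75253; posterior probability 0.429.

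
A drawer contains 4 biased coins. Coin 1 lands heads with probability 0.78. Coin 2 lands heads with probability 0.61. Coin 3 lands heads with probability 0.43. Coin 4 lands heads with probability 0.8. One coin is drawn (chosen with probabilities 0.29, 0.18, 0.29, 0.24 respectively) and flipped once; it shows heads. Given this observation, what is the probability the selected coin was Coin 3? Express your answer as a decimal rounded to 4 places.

Posterior probability ≈ 0.1911

P(heads|C1) = 0.78; P(heads|C2) = 0.61; P(heads|C3) = 0.43; P(heads|C4) = 0.8.
Prior × likelihood for each source: 0.29·0.78=0.2262, 0.18·0.61=0.1098, 0.29·0.43=0.1247, 0.24·0.8=0.1920. Summing gives P(heads) = 0.65270.
P(Coin 3 | heads) = 0.1247 / 0.65270 = 0.1911.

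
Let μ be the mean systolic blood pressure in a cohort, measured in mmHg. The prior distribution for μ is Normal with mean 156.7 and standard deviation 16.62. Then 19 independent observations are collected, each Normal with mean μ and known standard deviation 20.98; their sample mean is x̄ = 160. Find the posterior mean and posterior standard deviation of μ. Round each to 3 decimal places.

Posterior mean ≈ 159.745; posterior SD ≈ 4.623

Prior precision 1/τ₀² = 1/16.62² = 0.00362024; data precision n/σ² = 19/20.98² = 0.0431661.
Posterior precision = 0.00362024 + 0.0431661 = 0.0467863, giving posterior SD = 1/√0.0467863 = 4.623.
Posterior mean = (0.00362024·156.7 + 0.0431661·160) / 0.0467863 = 159.745.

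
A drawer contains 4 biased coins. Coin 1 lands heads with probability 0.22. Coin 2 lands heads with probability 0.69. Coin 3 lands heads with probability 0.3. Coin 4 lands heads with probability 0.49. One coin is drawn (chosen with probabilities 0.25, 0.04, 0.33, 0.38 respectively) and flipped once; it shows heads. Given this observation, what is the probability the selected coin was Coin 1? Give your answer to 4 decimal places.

Posterior probability ≈ 0.1495

P(heads|C1) = 0.22; P(heads|C2) = 0.69; P(heads|C3) = 0.3; P(heads|C4) = 0.49.
Prior × likelihood for each source: 0.25·0.22=0.05500, 0.04·0.69=0.02760, 0.33·0.3=0.09900, 0.38·0.49=0.1862. Summing gives P(heads) = 0.36780.
P(Coin 1 | heads) = 0.05500 / 0.36780 = 0.1495.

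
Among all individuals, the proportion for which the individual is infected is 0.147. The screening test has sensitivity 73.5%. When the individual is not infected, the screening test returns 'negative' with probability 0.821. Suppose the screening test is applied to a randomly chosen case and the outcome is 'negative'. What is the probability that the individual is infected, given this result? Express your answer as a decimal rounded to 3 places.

Write H for 'the individual is infected'. Prior odds H:¬H = 0.147/0.853 = 0.17233. For the 'negative' outcome, the likelihood ratio is 0.265/0.821 = 0.32278.
Posterior odds = 0.17233 × 0.32278 = 0.055625, so P(H|E) = 0.055625/(1+0.055625) = 0.053.

P(H | E) ≈ 0.053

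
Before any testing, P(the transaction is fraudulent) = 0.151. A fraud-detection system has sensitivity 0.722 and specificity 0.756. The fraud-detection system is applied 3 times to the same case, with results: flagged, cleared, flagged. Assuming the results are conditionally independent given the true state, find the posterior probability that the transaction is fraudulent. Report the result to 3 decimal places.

Posterior P(H) ≈ 0.364

Let H be the event that the transaction is fraudulent; start with P(H) = 0.151. P('flagged'|H) = 0.722, P('flagged'|¬H) = 0.244.
Update on result 1 ('flagged'): P(H) ← 0.722·0.1510 / (0.722·0.1510 + 0.244·0.8490) = 0.10902/0.31618 = 0.3448.
Update on result 2 ('cleared'): P(H) ← 0.278·0.3448 / (0.278·0.3448 + 0.756·0.6552) = 0.095858/0.59118 = 0.1621.
Update on result 3 ('flagged'): P(H) ← 0.722·0.1621 / (0.722·0.1621 + 0.244·0.8379) = 0.11707/0.32151 = 0.3641.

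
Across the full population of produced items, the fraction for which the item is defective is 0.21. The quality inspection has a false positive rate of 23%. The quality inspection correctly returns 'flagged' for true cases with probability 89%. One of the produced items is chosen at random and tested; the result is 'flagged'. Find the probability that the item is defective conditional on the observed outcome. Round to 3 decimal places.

P(H | E) ≈ 0.507

Let H be the event that the item is defective. P(H) = 0.21, so P(¬H) = 0.79. With E the 'flagged' result, P(E|H) = 0.89 and P(E|¬H) = 0.23.
P(E) = 0.89·0.21 + 0.23·0.79 = 0.18690 + 0.18170 = 0.36860.
By Bayes' theorem, P(H|E) = 0.18690 / 0.36860 = 0.507.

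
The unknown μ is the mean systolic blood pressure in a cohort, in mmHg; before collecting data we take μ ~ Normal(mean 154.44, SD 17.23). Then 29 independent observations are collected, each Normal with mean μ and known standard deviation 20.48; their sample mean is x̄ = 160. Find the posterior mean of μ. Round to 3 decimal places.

Posterior mean ≈ 159.742

With known σ, the Normal prior is conjugate. Weight on the data is w = (n/σ²)/(n/σ² + 1/τ₀²) = 0.0691414/(0.0691414+0.00336844) = 0.95354.
Posterior mean = w·x̄ + (1−w)·μ₀ = 0.95354·160 + 0.046455·154.44 = 159.742.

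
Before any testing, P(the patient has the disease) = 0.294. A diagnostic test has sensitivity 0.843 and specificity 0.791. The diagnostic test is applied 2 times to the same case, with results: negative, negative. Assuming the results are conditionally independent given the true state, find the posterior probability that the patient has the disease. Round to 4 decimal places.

Posterior P(H) ≈ 0.0161

Let H be the event that the patient has the disease; start with P(H) = 0.294. P('positive'|H) = 0.843, P('positive'|¬H) = 0.209.
Update on result 1 ('negative'): P(H) ← 0.157·0.2940 / (0.157·0.2940 + 0.791·0.7060) = 0.046158/0.60460 = 0.0763.
Update on result 2 ('negative'): P(H) ← 0.157·0.0763 / (0.157·0.0763 + 0.791·0.9237) = 0.011986/0.74260 = 0.0161.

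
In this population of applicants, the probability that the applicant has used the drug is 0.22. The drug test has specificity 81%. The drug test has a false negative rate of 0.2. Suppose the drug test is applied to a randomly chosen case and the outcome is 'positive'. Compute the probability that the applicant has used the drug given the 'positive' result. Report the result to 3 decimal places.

Write H for 'the applicant has used the drug'. Prior odds H:¬H = 0.22/0.78 = 0.28205. For the 'positive' outcome, the likelihood ratio is 0.8/0.19 = 4.2105.
Posterior odds = 0.28205 × 4.2105 = 1.1876, so P(H|E) = 1.1876/(1+1.1876) = 0.543.

P(H | E) ≈ 0.543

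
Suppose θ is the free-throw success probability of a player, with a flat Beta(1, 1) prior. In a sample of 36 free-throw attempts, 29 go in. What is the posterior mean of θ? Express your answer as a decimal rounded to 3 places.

The binomial likelihood is conjugate to the Beta prior: with 29 successes and 7 failures, the posterior is Beta(1+29, 1+7) = Beta(30, 8).
Posterior mean = α/(α+β) = 30/38 = 0.789.

Posterior mean ≈ 0.789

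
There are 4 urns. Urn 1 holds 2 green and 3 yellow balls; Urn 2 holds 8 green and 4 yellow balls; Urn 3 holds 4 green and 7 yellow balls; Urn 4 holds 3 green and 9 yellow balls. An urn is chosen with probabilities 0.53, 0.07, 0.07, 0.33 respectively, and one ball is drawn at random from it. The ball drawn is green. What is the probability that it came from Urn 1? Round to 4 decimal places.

Posterior probability ≈ 0.5783

P(green|Urn 1) = 0.4; P(green|Urn 2) = 0.6667; P(green|Urn 3) = 0.3636; P(green|Urn 4) = 0.25.
Prior × likelihood for each source: 0.53·0.4=0.2120, 0.07·0.6667=0.04667, 0.07·0.3636=0.02545, 0.33·0.25=0.08250. Summing gives P(green) = 0.36662.
P(Urn 1 | green) = 0.2120 / 0.36662 = 0.5783.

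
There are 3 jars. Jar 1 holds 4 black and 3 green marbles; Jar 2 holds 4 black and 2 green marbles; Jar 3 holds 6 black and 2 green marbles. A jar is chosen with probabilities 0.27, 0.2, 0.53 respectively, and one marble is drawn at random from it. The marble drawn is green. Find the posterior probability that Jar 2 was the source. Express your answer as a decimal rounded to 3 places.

Posterior probability ≈ 0.212

P(green|Jar 1) = 0.4286; P(green|Jar 2) = 0.3333; P(green|Jar 3) = 0.25.
Prior × likelihood for each source: 0.27·0.4286=0.1157, 0.2·0.3333=0.06667, 0.53·0.25=0.1325. Summing gives P(green) = 0.31488.
P(Jar 2 | green) = 0.06667 / 0.31488 = 0.212.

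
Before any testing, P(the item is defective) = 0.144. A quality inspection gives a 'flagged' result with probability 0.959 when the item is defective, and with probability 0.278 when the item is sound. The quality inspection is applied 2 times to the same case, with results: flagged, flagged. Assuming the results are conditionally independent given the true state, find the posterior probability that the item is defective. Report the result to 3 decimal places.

Let H be the event that the item is defective; start with P(H) = 0.144. P('flagged'|H) = 0.959, P('flagged'|¬H) = 0.278.
Update on result 1 ('flagged'): P(H) ← 0.959·0.1440 / (0.959·0.1440 + 0.278·0.8560) = 0.13810/0.37606 = 0.3672.
Update on result 2 ('flagged'): P(H) ← 0.959·0.3672 / (0.959·0.3672 + 0.278·0.6328) = 0.35216/0.52807 = 0.6669.

Posterior P(H) ≈ 0.667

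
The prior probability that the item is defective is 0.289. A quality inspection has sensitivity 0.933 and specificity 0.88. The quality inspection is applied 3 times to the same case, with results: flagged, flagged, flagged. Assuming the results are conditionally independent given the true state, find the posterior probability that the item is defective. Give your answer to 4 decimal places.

Posterior P(H) ≈ 0.9948

Let H be the event that the item is defective; start with P(H) = 0.289. P('flagged'|H) = 0.933, P('flagged'|¬H) = 0.12.
Update on result 1 ('flagged'): P(H) ← 0.933·0.2890 / (0.933·0.2890 + 0.12·0.7110) = 0.26964/0.35496 = 0.7596.
Update on result 2 ('flagged'): P(H) ← 0.933·0.7596 / (0.933·0.7596 + 0.12·0.2404) = 0.70874/0.73758 = 0.9609.
Update on result 3 ('flagged'): P(H) ← 0.933·0.9609 / (0.933·0.9609 + 0.12·0.0391) = 0.89651/0.90121 = 0.9948.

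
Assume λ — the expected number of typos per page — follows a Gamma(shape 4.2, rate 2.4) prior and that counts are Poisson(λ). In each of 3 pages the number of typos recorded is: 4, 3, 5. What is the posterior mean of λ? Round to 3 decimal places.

The Poisson likelihood adds the total count to the shape and the number of exposure periods to the rate. Here ∑xᵢ = 12 and n = 3, so shape 4.2→16.2 and rate 2.4→5.4.
Posterior mean = shape/rate = 16.2/5.4 = 3.000.

Posterior mean ≈ 3.000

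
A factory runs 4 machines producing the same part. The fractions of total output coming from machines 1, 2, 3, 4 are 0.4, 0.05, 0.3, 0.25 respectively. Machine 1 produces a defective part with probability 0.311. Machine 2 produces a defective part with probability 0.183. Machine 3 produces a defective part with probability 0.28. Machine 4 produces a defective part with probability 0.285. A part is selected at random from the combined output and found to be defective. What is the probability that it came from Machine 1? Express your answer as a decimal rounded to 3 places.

Tabulate prior·likelihood by source: [1] prior 0.4, lik 0.311, product 0.1244; [2] prior 0.05, lik 0.183, product 0.009150; [3] prior 0.3, lik 0.28, product 0.08400; [4] prior 0.25, lik 0.285, product 0.07125.
Normalizing constant = 0.28880; the posterior for Machine 1 is its product over the sum, 0.1244/0.28880 = 0.431.

Posterior probability ≈ 0.431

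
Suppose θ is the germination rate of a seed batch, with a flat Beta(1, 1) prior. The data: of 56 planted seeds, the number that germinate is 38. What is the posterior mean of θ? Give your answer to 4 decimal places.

Observing 38 successes and 18 failures updates Beta(1, 1) by adding the success and failure counts to the two shape parameters: α = 1+38 = 39, β = 1+18 = 19.
Posterior mean = α/(α+β) = 39/58 = 0.6724.

Posterior mean ≈ 0.6724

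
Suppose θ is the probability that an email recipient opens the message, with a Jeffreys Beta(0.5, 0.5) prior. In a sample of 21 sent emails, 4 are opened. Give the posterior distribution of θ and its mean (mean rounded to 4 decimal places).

Observing 4 successes and 17 failures updates Beta(0.5, 0.5) by adding the success and failure counts to the two shape parameters: α = 0.5+4 = 4.5, β = 0.5+17 = 17.5.
E[θ | data] = 4.5/(4.5+17.5) = 0.2045.

Posterior: Beta(4.5, 17.5); mean ≈ 0.2045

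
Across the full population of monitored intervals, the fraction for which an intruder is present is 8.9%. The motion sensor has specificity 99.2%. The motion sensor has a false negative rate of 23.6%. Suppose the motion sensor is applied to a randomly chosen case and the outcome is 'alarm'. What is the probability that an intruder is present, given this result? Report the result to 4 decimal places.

P(H | E) ≈ 0.9032

Let H be the event that an intruder is present. P(H) = 0.089, so P(¬H) = 0.911. With E the 'alarm' result, P(E|H) = 0.764 and P(E|¬H) = 0.008.
P(E) = 0.764·0.089 + 0.008·0.911 = 0.067996 + 0.0072880 = 0.075284.
By Bayes' theorem, P(H|E) = 0.067996 / 0.075284 = 0.9032.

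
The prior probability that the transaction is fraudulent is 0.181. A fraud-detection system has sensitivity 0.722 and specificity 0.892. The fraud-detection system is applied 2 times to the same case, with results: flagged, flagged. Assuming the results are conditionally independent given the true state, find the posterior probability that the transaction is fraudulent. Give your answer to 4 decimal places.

With H the event that the transaction is fraudulent, the joint likelihood of the observed sequence is P(data|H) = 0.722·0.722 = 0.52128 and P(data|¬H) = 0.108·0.108 = 0.011664.
Bayes: P(H|data) = 0.181·0.52128 / (0.181·0.52128 + 0.819·0.011664) = 0.094352/0.10391 = 0.9081.

Posterior P(H) ≈ 0.9081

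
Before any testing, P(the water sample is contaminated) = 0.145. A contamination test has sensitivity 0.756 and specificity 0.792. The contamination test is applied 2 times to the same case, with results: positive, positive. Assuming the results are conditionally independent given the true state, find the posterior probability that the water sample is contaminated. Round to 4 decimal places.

Posterior P(H) ≈ 0.6914

Let H be the event that the water sample is contaminated; start with P(H) = 0.145. P('positive'|H) = 0.756, P('positive'|¬H) = 0.208.
Update on result 1 ('positive'): P(H) ← 0.756·0.1450 / (0.756·0.1450 + 0.208·0.8550) = 0.10962/0.28746 = 0.3813.
Update on result 2 ('positive'): P(H) ← 0.756·0.3813 / (0.756·0.3813 + 0.208·0.6187) = 0.28829/0.41697 = 0.6914.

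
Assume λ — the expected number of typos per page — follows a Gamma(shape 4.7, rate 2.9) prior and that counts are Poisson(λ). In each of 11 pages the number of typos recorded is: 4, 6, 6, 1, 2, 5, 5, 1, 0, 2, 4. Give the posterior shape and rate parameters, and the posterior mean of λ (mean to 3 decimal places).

The Poisson likelihood adds the total count to the shape and the number of exposure periods to the rate. Here ∑xᵢ = 36 and n = 11, so shape 4.7→40.7 and rate 2.9→13.9.
E[λ | data] = 40.7/13.9 = 2.928.

Posterior: Gamma(shape=40.7, rate=13.9); mean ≈ 2.928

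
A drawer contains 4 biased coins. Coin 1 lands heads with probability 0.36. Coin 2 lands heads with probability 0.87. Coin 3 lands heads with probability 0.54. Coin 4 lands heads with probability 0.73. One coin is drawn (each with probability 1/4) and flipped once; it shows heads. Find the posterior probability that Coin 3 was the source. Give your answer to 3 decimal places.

Posterior probability ≈ 0.216

P(heads|C1) = 0.36; P(heads|C2) = 0.87; P(heads|C3) = 0.54; P(heads|C4) = 0.73.
Prior × likelihood for each source: 0.25·0.36=0.09000, 0.25·0.87=0.2175, 0.25·0.54=0.1350, 0.25·0.73=0.1825. Summing gives P(heads) = 0.62500.
P(Coin 3 | heads) = 0.1350 / 0.62500 = 0.216.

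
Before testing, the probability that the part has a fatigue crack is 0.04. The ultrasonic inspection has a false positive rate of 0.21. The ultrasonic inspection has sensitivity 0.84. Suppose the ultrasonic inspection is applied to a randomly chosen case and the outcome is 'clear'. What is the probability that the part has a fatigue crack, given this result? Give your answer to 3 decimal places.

Write H for 'the part has a fatigue crack'. Prior odds H:¬H = 0.04/0.96 = 0.041667. For the 'clear' outcome, the likelihood ratio is 0.16/0.79 = 0.20253.
Posterior odds = 0.041667 × 0.20253 = 0.0084388, so P(H|E) = 0.0084388/(1+0.0084388) = 0.008.

P(H | E) ≈ 0.008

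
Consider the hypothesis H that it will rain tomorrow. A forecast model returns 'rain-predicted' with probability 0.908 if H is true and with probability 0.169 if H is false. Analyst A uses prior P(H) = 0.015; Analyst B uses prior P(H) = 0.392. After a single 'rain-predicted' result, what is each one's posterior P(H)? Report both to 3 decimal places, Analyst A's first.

The likelihood ratio for a 'rain-predicted' result is 0.908/0.169 = 5.3728.
Analyst A: prior odds 0.015/0.985 = 0.015228; posterior odds 0.081819; posterior probability 0.076.
Analyst B: prior odds 0.392/0.608 = 0.64474; posterior odds 3.4640; posterior probability 0.776.

Analyst A: 0.076; Analyst B: 0.776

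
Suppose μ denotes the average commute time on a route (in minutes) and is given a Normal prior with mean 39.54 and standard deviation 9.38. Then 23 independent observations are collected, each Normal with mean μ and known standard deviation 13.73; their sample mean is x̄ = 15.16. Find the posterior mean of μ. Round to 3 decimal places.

Prior precision 1/τ₀² = 1/9.38² = 0.0113657; data precision n/σ² = 23/13.73² = 0.122008.
Posterior precision = 0.0113657 + 0.122008 = 0.133373.
Posterior mean = (0.0113657·39.54 + 0.122008·15.16) / 0.133373 = 17.238.

Posterior mean ≈ 17.238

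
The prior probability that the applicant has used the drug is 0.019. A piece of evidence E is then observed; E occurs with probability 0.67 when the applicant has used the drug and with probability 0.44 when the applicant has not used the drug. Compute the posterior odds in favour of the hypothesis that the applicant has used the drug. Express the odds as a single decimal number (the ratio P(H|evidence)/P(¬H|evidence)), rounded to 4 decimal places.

Posterior odds ≈ 0.0295

Prior odds = 0.019/(1−0.019) = 0.019368. In log-odds, ln(0.019368) = -3.9441.
Add log likelihood ratio: ln(1.5227) = 0.42050.
Posterior log-odds = -3.5236, so posterior odds = exp(-3.5236) = 0.029492.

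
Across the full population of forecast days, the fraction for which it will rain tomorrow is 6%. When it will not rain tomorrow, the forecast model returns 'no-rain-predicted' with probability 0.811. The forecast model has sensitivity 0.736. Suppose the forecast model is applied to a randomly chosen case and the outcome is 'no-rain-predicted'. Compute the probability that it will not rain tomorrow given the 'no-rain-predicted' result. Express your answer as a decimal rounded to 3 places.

Write H for 'it will rain tomorrow'. Prior odds H:¬H = 0.06/0.94 = 0.063830. For the 'no-rain-predicted' outcome, the likelihood ratio is 0.264/0.811 = 0.32552.
Posterior odds = 0.063830 × 0.32552 = 0.020778, so P(H|E) = 0.020778/(1+0.020778) = 0.020. Then P(¬H|E) = 1 − 0.020 = 0.980.

P(¬H | E) ≈ 0.980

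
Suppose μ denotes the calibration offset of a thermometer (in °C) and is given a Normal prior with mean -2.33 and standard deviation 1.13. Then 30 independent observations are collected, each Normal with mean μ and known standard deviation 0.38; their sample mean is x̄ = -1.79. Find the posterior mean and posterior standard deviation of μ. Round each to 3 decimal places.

Posterior mean ≈ -1.792; posterior SD ≈ 0.069

With known σ, the Normal prior is conjugate. Weight on the data is w = (n/σ²)/(n/σ² + 1/τ₀²) = 207.756/(207.756+0.783147) = 0.99624.
Posterior mean = w·x̄ + (1−w)·μ₀ = 0.99624·-1.79 + 0.0037554·-2.33 = -1.792. Posterior variance = 1/(207.756+0.783147) = 0.00479526, so SD = 0.069.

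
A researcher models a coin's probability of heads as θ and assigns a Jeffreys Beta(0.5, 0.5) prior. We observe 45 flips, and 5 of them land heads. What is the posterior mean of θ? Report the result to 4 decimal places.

Posterior mean ≈ 0.1196

The binomial likelihood is conjugate to the Beta prior: with 5 successes and 40 failures, the posterior is Beta(0.5+5, 0.5+40) = Beta(5.5, 40.5).
E[θ | data] = 5.5/(5.5+40.5) = 0.1196.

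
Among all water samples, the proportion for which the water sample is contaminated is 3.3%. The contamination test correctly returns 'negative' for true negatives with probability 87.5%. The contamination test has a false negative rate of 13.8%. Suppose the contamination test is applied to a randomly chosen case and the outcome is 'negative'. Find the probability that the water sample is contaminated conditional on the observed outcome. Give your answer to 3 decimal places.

Write H for 'the water sample is contaminated'. Prior odds H:¬H = 0.033/0.967 = 0.034126. For the 'negative' outcome, the likelihood ratio is 0.138/0.875 = 0.15771.
Posterior odds = 0.034126 × 0.15771 = 0.0053822, so P(H|E) = 0.0053822/(1+0.0053822) = 0.005.

P(H | E) ≈ 0.005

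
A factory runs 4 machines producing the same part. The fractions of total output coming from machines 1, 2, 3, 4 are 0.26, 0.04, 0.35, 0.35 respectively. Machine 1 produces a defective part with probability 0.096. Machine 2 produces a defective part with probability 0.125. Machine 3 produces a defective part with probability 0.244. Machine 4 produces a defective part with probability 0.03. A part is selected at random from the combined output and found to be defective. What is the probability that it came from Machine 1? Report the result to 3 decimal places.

Posterior probability ≈ 0.198

P(defective|M1) = 0.096; P(defective|M2) = 0.125; P(defective|M3) = 0.244; P(defective|M4) = 0.03.
Prior × likelihood for each source: 0.26·0.096=0.02496, 0.04·0.125=0.005000, 0.35·0.244=0.08540, 0.35·0.03=0.01050. Summing gives P(defective) = 0.12586.
P(Machine 1 | defective) = 0.02496 / 0.12586 = 0.198.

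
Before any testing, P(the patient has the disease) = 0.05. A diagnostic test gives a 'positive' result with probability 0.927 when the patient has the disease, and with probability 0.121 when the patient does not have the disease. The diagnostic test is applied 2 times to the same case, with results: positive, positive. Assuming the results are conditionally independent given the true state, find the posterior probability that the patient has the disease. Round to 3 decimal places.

Posterior P(H) ≈ 0.755

Let H be the event that the patient has the disease; start with P(H) = 0.05. P('positive'|H) = 0.927, P('positive'|¬H) = 0.121.
Update on result 1 ('positive'): P(H) ← 0.927·0.0500 / (0.927·0.0500 + 0.121·0.9500) = 0.046350/0.16130 = 0.2874.
Update on result 2 ('positive'): P(H) ← 0.927·0.2874 / (0.927·0.2874 + 0.121·0.7126) = 0.26638/0.35261 = 0.7554.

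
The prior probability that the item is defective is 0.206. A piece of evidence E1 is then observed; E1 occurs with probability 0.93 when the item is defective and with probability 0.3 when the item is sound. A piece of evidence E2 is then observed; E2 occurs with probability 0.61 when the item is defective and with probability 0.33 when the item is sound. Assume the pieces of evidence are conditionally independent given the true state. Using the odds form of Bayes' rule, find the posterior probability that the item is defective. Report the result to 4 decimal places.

Prior odds = 0.206/(1−0.206) = 0.25945.
Likelihood ratio for E1 = 0.93/0.3 = 3.1000.
Likelihood ratio for E2 = 0.61/0.33 = 1.8485.
Posterior odds = prior odds × LR₁ × LR₂ = 1.4867.
Posterior probability = odds/(1+odds) = 1.4867/2.4867 = 0.5979.

Posterior probability ≈ 0.5979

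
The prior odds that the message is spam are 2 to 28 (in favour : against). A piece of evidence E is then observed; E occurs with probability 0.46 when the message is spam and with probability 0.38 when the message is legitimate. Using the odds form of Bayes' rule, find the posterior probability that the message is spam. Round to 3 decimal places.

Prior odds = 2/28 = 0.071429. In log-odds, ln(0.071429) = -2.6391.
Add log likelihood ratio: ln(1.2105) = 0.19106.
Posterior log-odds = -2.4480, so posterior odds = exp(-2.4480) = 0.086466. Converting, P(H|E) = 0.086466/1.0865 = 0.080.

Posterior probability ≈ 0.080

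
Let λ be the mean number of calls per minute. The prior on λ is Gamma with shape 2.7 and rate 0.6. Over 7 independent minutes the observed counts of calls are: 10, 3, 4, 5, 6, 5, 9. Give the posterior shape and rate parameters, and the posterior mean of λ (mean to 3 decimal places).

The Poisson likelihood adds the total count to the shape and the number of exposure periods to the rate. Here ∑xᵢ = 42 and n = 7, so shape 2.7→44.7 and rate 0.6→7.6.
E[λ | data] = 44.7/7.6 = 5.882.

Posterior: Gamma(shape=44.7, rate=7.6); mean ≈ 5.882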